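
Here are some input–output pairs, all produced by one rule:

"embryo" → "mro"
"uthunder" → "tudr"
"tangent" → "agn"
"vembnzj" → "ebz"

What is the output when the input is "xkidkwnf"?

The transformation: keep every other character starting from the second (positions 2nd, 4th, 6th, ...).
For "xkidkwnf" the result is "kdwf".

kdwf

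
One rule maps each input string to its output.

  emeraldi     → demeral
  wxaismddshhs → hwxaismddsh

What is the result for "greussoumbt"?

bgreussoum

In each case the input is transformed by: delete the last character, then move the last character to the front.
On "greussoumbt": the first step gives "greussoumb", and the second then gives "bgreussoum".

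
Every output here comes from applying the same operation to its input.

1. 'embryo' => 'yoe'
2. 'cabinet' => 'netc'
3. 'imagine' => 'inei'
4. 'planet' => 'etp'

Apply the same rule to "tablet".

The transformation: move the first character to the end, then delete the first 3 characters.
"tablet" → "ablett" → "ett".

ett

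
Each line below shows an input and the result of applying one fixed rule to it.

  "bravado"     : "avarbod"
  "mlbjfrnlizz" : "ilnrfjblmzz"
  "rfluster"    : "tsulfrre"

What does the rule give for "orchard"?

ahcrodr

Looking at the pairs, the operation is to move the last 2 characters to the front (rotate right by 2), then reverse the string.
Working it through for "orchard": intermediate "rdorcha", final "ahcrodr".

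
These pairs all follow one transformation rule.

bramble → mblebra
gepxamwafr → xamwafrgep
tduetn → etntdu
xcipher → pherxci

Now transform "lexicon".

iconlex

Each output is the input with this applied: move the first 3 characters to the end (rotate left by 3).
On "lexicon" that produces "iconlex".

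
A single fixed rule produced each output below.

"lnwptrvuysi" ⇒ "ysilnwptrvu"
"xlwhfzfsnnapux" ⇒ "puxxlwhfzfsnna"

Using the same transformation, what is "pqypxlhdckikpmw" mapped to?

pmwpqypxlhdckik

Looking at the pairs, the operation is to move the last 3 characters to the front (rotate right by 3).
Doing the same to "pqypxlhdckikpmw": "pmwpqypxlhdckik".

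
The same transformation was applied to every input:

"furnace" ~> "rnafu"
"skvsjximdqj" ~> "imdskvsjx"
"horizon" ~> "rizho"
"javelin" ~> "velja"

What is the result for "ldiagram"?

agrldi

What's happening: delete the last 2 characters, then move the last 3 characters to the front (rotate right by 3).
Applying both steps to "ldiagram": "ldiagr", then "agrldi".
(Check on "furnace": → "furna" → "rnafu" ✓)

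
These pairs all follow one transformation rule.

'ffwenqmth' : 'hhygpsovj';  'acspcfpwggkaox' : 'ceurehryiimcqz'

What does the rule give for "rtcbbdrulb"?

tveddftwnd

Rule — shift every letter 2 places forward in the alphabet (wrapping around).
For "rtcbbdrulb" the result is "tveddftwnd".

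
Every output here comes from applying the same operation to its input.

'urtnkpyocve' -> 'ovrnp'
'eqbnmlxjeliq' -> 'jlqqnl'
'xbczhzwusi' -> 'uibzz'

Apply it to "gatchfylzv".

lvacf

The transformation: keep every other character starting from the second (positions 2nd, 4th, 6th, ...), then move the first 3 characters to the end (rotate left by 3).
Working it through for "gatchfylzv": intermediate "acflv", final "lvacf".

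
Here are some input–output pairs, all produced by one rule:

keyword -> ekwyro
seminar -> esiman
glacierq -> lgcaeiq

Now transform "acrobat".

The transformation: swap each adjacent pair of characters (1↔2, 3↔4, ...), then delete the last character.
"acrobat" → "caorabt" → "caorab".

caorab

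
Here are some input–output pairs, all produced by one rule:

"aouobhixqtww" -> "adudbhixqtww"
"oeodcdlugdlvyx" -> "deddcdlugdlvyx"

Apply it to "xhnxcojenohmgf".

Each output is the input with this applied: replace every "o" with "d".
On "xhnxcojenohmgf" that produces "xhnxcdjendhmgf".

xhnxcdjendhmgf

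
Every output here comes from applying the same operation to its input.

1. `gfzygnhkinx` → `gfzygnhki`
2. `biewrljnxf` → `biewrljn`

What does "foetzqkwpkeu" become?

What's happening: delete the last 2 characters.
Applying that to "foetzqkwpkeu" gives "foetzqkwpk".

foetzqkwpk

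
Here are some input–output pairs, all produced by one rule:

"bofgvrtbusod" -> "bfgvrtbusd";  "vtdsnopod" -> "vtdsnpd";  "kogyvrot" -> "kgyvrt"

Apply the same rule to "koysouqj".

kysuqj

The pattern: remove every "o".
So "koysouqj" becomes "kysuqj".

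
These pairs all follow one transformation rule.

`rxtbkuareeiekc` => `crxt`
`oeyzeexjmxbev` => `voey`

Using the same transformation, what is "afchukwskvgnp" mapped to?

In each case the input is transformed by: move the first 3 characters to the end (rotate left by 3), then keep only the last 4 characters.
Working it through for "afchukwskvgnp": intermediate "hukwskvgnpafc", final "pafc".

pafc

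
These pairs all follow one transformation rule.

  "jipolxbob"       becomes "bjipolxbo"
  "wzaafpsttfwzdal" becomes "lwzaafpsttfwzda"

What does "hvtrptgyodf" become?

Rule — move the last character to the front.
For "hvtrptgyodf" the result is "fhvtrptgyod".

fhvtrptgyod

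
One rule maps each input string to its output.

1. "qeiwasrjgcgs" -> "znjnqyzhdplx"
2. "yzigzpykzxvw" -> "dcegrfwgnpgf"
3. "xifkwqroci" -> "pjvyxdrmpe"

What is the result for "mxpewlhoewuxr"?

yebdlvosdlwet

In each case the input is transformed by: reverse the string, then shift every letter 7 places forward in the alphabet (wrapping around).
Starting from "mxpewlhoewuxr": after the first operation, "rxuweohlwepxm"; after the second, "yebdlvosdlwet".
(Check on "yzigzpykzxvw": → "wvxzkypzgizy" → "dcegrfwgnpgf" ✓)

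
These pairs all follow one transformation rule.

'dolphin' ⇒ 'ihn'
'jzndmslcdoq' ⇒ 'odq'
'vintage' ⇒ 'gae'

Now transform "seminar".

The pattern: swap each adjacent pair of characters (1↔2, 3↔4, ...), then keep only the last 3 characters.
Starting from "seminar": after the first operation, "esimanr"; after the second, "anr".

anr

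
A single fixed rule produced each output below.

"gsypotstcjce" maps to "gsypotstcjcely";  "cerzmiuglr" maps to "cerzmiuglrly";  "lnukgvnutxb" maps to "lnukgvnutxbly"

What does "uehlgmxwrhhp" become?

Looking at the pairs, the operation is to append "ly".
Doing the same to "uehlgmxwrhhp": "uehlgmxwrhhply".

uehlgmxwrhhply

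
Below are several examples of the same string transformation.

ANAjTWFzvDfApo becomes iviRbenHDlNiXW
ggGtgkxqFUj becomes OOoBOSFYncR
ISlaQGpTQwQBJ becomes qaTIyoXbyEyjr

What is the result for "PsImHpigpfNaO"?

The transformation: flip the case of every letter, then shift every letter 8 places forward in the alphabet (wrapping around).
"PsImHpigpfNaO" → "pSiMhPIGPFnAo" → "xAqUpXQOXNvIw".

xAqUpXQOXNvIw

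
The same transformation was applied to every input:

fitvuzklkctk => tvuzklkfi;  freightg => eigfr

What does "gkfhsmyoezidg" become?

fhsmyoezgk

What's happening: delete the last 3 characters, then move the first 2 characters to the end (rotate left by 2).
"gkfhsmyoezidg" → "gkfhsmyoez" → "fhsmyoezgk".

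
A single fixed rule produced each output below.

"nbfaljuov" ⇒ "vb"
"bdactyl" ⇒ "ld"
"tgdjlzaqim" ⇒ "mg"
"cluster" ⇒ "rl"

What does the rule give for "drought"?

tr

The pattern: swap the first and last characters, then keep only the first 2 characters.
On "drought": the first step gives "troughd", and the second then gives "tr".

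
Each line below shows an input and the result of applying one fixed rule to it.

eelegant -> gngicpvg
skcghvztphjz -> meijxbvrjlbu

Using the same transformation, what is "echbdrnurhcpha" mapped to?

The pattern: shift every letter 2 places forward in the alphabet (wrapping around), then move the first character to the end.
On "echbdrnurhcpha": the first step gives "gejdftpwtjerjc", and the second then gives "ejdftpwtjerjcg".
(Check on "skcghvztphjz": → "umeijxbvrjlb" → "meijxbvrjlbu" ✓)

ejdftpwtjerjcg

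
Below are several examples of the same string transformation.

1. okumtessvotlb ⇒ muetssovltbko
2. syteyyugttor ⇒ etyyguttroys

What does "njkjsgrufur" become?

The pattern: swap each adjacent pair of characters (1↔2, 3↔4, ...), then move the first 2 characters to the end (rotate left by 2).
"njkjsgrufur" → "jnjkgsurufr" → "jkgsurufrjn".
(Check on "syteyyugttor": → "ysetyyguttro" → "etyyguttroys" ✓)

jkgsurufrjn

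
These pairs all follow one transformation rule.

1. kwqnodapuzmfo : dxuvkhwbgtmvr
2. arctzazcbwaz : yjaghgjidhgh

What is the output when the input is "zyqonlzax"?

The rule is to shift every letter 7 places forward in the alphabet (wrapping around), then move the first character to the end.
For "zyqonlzax", step one produces "gfxvusghe"; step two turns that into "fxvusgheg".

fxvusgheg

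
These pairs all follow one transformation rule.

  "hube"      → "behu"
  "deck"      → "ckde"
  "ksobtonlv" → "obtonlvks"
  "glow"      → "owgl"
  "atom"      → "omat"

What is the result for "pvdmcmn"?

The rule is to move the first 2 characters to the end (rotate left by 2).
For "pvdmcmn" the result is "dmcmnpv".

dmcmnpv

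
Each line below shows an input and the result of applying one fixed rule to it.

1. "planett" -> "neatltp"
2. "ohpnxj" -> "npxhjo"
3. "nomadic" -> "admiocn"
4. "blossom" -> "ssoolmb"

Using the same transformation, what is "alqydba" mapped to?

Looking at the pairs, the operation is to take characters alternately from the front and the back (1st, last, 2nd, 2nd-last, ...), then reverse the string.
For "alqydba", step one produces "aalbqdy"; step two turns that into "ydqblaa".

ydqblaa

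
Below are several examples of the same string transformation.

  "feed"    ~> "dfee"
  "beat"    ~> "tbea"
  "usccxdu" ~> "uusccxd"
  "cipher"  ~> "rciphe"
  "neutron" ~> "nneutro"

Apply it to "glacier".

Rule — move the last character to the front.
For "glacier" the result is "rglacie".

rglacie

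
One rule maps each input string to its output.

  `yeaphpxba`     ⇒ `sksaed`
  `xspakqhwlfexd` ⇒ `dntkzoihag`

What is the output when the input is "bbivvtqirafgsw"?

yywtludijvz

The rule is to shift every letter 3 places forward in the alphabet (wrapping around), then delete the first 3 characters.
On "bbivvtqirafgsw": the first step gives "eelyywtludijvz", and the second then gives "yywtludijvz".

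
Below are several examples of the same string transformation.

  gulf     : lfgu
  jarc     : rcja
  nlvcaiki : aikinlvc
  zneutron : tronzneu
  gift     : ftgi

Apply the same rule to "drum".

Rule — swap the front and back halves of the string.
On "drum" that produces "umdr".

umdr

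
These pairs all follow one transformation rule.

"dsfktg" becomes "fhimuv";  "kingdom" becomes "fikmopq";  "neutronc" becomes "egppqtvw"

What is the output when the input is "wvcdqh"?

efjsxy

The pattern: sort the characters into alphabetical order, then shift every letter 2 places forward in the alphabet (wrapping around).
On "wvcdqh": the first step gives "cdhqvw", and the second then gives "efjsxy".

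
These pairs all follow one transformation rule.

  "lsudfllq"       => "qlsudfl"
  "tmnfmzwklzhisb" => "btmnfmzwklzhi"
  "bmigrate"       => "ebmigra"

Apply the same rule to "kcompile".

ekcompi

The rule is to move the last character to the front, then delete the last character.
For "kcompile", step one produces "ekcompil"; step two turns that into "ekcompi".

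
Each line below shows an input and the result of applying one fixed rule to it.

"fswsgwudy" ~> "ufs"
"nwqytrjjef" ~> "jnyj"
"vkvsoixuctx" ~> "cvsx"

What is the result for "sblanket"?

The pattern: move the last 3 characters to the front (rotate right by 3), then keep one character in every 3, starting at position 1 (positions 1st, 4th, 7th, ...).
Starting from "sblanket": after the first operation, "ketsblan"; after the second, "ksa".

ksa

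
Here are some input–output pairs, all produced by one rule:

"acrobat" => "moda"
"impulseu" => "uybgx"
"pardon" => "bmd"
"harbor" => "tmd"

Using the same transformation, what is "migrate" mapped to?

The rule is to shift every letter 12 places forward in the alphabet (wrapping around), then delete the last 3 characters.
"migrate" → "yusdmfq" → "yusd".

yusd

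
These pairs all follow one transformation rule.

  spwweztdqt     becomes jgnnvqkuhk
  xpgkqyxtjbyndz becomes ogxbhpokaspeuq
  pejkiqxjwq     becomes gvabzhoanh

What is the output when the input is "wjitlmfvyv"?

The transformation: shift every letter 9 places backward in the alphabet (wrapping around).
"wjitlmfvyv" → "nazkcdwmpm".

nazkcdwmpm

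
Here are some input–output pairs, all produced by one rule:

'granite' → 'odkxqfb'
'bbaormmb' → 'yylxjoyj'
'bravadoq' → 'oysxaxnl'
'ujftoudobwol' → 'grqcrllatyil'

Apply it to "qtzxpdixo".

qnuwamufl

In each case the input is transformed by: swap each adjacent pair of characters (1↔2, 3↔4, ...), then shift every letter 3 places backward in the alphabet (wrapping around).
On "qtzxpdixo" that produces "qnuwamufl".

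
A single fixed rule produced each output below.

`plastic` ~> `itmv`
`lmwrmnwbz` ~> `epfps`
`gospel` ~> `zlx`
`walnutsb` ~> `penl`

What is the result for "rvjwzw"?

What's happening: shift every letter 7 places backward in the alphabet (wrapping around), then keep every other character starting from the first (positions 1st, 3rd, 5th, ...).
"rvjwzw" → "kocpsp" → "kcs".

kcs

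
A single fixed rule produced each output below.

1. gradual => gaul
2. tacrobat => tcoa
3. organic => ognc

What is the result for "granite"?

gaie

Each output is the input with this applied: keep every other character starting from the first (positions 1st, 3rd, 5th, ...).
Applying that to "granite" gives "gaie".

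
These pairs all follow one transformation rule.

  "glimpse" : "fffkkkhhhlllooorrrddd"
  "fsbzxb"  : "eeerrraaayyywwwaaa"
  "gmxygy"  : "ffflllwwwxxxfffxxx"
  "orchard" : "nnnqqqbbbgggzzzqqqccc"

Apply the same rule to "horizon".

gggnnnqqqhhhyyynnnmmm

In each case the input is transformed by: repeat every character 3 times, then shift every letter 1 place backward in the alphabet (wrapping around).
"horizon" → "hhhooorrriiizzzooonnn" → "gggnnnqqqhhhyyynnnmmm".
(Check on "glimpse": → "gggllliiimmmpppssseee" → "fffkkkhhhlllooorrrddd" ✓)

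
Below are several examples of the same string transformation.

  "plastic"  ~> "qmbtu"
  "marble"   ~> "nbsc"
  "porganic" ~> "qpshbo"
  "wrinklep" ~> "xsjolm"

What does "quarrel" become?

rvbss

What's happening: delete the last 2 characters, then shift every letter 1 place forward in the alphabet (wrapping around).
Applying both steps to "quarrel": "quarr", then "rvbss".
(Check on "marble": → "marb" → "nbsc" ✓)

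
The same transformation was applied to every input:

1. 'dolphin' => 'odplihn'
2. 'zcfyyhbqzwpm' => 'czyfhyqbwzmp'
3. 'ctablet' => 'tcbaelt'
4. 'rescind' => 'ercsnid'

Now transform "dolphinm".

odplihmn

Each output is the input with this applied: swap each adjacent pair of characters (1↔2, 3↔4, ...).
Applying that to "dolphinm" gives "odplihmn".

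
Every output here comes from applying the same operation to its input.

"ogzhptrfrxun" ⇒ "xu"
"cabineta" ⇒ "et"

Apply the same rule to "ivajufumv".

In each case the input is transformed by: move the last 3 characters to the front (rotate right by 3), then keep only the first 2 characters.
For "ivajufumv", step one produces "umvivajuf"; step two turns that into "um".

um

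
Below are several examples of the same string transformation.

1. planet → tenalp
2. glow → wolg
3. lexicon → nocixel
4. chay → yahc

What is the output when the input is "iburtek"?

In each case the input is transformed by: reverse the string.
For "iburtek" the result is "ketrubi".

ketrubi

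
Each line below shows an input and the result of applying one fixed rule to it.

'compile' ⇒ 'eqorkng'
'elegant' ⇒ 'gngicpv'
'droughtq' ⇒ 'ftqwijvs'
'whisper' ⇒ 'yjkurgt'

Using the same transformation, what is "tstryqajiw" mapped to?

In each case the input is transformed by: shift every letter 2 places forward in the alphabet (wrapping around).
On "tstryqajiw" that produces "vuvtasclky".

vuvtasclky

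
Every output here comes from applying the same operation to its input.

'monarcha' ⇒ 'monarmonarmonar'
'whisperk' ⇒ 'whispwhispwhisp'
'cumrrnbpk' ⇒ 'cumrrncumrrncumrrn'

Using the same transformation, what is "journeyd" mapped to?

The transformation: delete the last 3 characters, then write the whole string 3 times in a row.
"journeyd" → "journjournjourn".

journjournjourn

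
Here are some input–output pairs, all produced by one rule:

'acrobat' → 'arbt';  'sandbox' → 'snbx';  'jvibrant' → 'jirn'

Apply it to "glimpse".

gipe

The transformation: keep every other character starting from the first (positions 1st, 3rd, 5th, ...).
Doing the same to "glimpse": "gipe".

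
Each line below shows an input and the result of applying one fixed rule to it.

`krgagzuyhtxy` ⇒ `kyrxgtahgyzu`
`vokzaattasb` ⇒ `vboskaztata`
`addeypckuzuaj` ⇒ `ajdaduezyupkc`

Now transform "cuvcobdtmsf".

Looking at the pairs, the operation is to take characters alternately from the front and the back (1st, last, 2nd, 2nd-last, ...).
Applying that to "cuvcobdtmsf" gives "cfusvmctodb".

cfusvmctodb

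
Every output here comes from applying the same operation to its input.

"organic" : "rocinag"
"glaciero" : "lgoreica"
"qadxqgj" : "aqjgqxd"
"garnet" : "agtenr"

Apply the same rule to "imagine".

mieniga

The transformation: move the first 2 characters to the end (rotate left by 2), then reverse the string.
Working it through for "imagine": intermediate "agineim", final "mieniga".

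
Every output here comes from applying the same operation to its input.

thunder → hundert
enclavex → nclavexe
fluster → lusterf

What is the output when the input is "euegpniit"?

uegpniite

Looking at the pairs, the operation is to move the first character to the end.
So "euegpniit" becomes "uegpniite".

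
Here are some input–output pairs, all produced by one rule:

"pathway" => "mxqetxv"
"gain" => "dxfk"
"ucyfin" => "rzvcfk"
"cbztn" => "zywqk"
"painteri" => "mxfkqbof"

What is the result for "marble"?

What's happening: shift every letter 3 places backward in the alphabet (wrapping around).
So "marble" becomes "jxoyib".

jxoyib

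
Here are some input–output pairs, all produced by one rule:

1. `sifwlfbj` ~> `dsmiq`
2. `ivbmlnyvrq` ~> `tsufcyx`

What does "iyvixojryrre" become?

What's happening: shift every letter 7 places forward in the alphabet (wrapping around), then delete the first 3 characters.
Working it through for "iyvixojryrre": intermediate "pfcpevqyfyyl", final "pevqyfyyl".

pevqyfyyl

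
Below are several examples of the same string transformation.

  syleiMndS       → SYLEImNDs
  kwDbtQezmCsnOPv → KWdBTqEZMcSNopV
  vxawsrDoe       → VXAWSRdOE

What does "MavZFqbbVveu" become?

mAVzfQBBvVEU

What's happening: flip the case of every letter.
Applying that to "MavZFqbbVveu" gives "mAVzfQBBvVEU".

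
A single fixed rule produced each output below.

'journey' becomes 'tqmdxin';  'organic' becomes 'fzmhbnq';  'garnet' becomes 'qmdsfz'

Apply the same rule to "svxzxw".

Rule — shift every letter 1 place backward in the alphabet (wrapping around), then move the first 2 characters to the end (rotate left by 2).
For "svxzxw", step one produces "ruwywv"; step two turns that into "wywvru".
(Check on "organic": → "nqfzmhb" → "fzmhbnq" ✓)

wywvru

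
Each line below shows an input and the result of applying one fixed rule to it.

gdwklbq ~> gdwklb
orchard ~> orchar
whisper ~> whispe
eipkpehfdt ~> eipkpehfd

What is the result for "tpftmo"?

tpftm

Rule — delete the last character.
"tpftmo" → "tpftm".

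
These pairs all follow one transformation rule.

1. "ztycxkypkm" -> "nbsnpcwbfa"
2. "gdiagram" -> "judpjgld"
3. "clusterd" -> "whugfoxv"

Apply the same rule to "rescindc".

Looking at the pairs, the operation is to swap the front and back halves of the string, then shift every letter 3 places forward in the alphabet (wrapping around).
On "rescindc": the first step gives "indcresc", and the second then gives "lqgfuhvf".

lqgfuhvf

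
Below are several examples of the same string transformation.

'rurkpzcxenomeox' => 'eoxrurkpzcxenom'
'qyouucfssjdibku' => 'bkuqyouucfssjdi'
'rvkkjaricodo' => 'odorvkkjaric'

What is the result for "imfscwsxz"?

sxzimfscw

In each case the input is transformed by: move the last 3 characters to the front (rotate right by 3).
"imfscwsxz" → "sxzimfscw".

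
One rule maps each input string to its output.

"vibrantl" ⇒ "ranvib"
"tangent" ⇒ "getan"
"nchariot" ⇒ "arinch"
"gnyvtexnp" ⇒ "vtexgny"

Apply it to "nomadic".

adnom

What's happening: delete the last 2 characters, then move the first 3 characters to the end (rotate left by 3).
Applying both steps to "nomadic": "nomad", then "adnom".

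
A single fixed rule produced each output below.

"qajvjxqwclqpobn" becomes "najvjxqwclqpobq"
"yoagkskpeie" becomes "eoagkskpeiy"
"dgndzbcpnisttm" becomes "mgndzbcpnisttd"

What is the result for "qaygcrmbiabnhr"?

The pattern: swap the first and last characters.
Applying that to "qaygcrmbiabnhr" gives "raygcrmbiabnhq".

raygcrmbiabnhq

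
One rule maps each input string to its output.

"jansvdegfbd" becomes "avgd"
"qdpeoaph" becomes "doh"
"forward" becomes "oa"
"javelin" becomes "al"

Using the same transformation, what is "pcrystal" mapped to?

csl

The pattern: keep one character in every 3, starting at position 2 (positions 2nd, 5th, 8th, ...).
Doing the same to "pcrystal": "csl".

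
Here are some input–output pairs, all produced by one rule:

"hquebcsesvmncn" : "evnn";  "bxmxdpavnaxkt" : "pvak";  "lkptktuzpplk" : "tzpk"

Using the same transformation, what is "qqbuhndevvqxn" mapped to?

nevx

The pattern: keep every other character starting from the second (positions 2nd, 4th, 6th, ...), then keep only the last 4 characters.
For "qqbuhndevvqxn", step one produces "qunevx"; step two turns that into "nevx".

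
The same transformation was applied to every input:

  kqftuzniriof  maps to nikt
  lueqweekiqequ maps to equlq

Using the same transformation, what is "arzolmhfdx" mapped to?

The rule is to keep one character in every 3, starting at position 1 (positions 1st, 4th, 7th, ...), then move the first 2 characters to the end (rotate left by 2).
Applying both steps to "arzolmhfdx": "aohx", then "hxao".

hxao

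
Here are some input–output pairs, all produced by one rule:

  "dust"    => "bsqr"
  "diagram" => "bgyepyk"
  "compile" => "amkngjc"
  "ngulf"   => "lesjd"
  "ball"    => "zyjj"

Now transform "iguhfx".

gesfdv

Rule — shift every letter 2 places backward in the alphabet (wrapping around).
For "iguhfx" the result is "gesfdv".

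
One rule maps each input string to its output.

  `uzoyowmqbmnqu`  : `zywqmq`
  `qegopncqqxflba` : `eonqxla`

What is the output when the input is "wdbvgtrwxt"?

dvtwt

The rule is to keep every other character starting from the second (positions 2nd, 4th, 6th, ...).
Doing the same to "wdbvgtrwxt": "dvtwt".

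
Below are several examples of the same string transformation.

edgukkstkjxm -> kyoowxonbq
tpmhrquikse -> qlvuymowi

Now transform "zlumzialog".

The pattern: shift every letter 4 places forward in the alphabet (wrapping around), then delete the first 2 characters.
Starting from "zlumzialog": after the first operation, "dpyqdmepsk"; after the second, "yqdmepsk".

yqdmepsk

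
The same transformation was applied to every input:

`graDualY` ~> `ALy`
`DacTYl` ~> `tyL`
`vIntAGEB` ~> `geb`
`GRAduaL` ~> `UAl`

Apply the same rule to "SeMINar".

nAR

What's happening: flip the case of every letter, then keep only the last 3 characters.
For "SeMINar" the result is "nAR".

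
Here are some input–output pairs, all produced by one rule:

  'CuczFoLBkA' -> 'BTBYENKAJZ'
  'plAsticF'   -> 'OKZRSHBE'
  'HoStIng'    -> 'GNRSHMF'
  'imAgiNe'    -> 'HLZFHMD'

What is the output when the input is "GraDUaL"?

FQZCTZK

The rule is to shift every letter 1 place backward in the alphabet (wrapping around), then convert every letter to uppercase.
Working it through for "GraDUaL": intermediate "FqzCTzK", final "FQZCTZK".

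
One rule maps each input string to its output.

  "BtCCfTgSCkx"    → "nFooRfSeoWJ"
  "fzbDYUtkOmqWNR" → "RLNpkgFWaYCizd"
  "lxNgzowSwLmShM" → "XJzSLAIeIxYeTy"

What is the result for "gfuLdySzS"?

The rule is to shift every letter 12 places forward in the alphabet (wrapping around), then flip the case of every letter.
So "gfuLdySzS" becomes "SRGxPKeLe".

SRGxPKeLe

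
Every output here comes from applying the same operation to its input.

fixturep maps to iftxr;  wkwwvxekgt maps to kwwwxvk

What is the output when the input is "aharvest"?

The transformation: swap each adjacent pair of characters (1↔2, 3↔4, ...), then delete the last 3 characters.
So "aharvest" becomes "harae".

harae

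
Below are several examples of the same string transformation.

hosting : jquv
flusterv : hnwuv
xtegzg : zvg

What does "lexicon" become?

The pattern: shift every letter 2 places forward in the alphabet (wrapping around), then delete the last 3 characters.
Applying both steps to "lexicon": "ngzkeqp", then "ngzk".

ngzk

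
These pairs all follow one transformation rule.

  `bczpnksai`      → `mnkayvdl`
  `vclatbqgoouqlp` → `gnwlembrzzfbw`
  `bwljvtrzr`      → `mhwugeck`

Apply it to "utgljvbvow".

The rule is to delete the last character, then shift every letter 11 places forward in the alphabet (wrapping around).
For "utgljvbvow", step one produces "utgljvbvo"; step two turns that into "ferwugmgz".

ferwugmgz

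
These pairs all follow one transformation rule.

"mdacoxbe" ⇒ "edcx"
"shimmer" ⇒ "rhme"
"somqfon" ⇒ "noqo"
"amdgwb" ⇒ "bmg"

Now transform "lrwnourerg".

Rule — move the last character to the front, then keep every other character starting from the first (positions 1st, 3rd, 5th, ...).
"lrwnourerg" → "glrwnourer" → "grnue".

grnue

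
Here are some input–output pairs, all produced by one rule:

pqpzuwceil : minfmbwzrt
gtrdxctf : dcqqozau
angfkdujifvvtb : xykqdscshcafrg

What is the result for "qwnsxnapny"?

nvtkkmpxuk

The pattern: shift every letter 3 places backward in the alphabet (wrapping around), then take characters alternately from the front and the back (1st, last, 2nd, 2nd-last, ...).
"qwnsxnapny" → "nvtkkmpxuk".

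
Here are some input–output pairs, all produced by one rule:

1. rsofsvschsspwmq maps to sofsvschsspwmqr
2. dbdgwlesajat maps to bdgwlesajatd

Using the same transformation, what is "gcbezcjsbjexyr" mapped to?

Looking at the pairs, the operation is to move the first character to the end.
For "gcbezcjsbjexyr" the result is "cbezcjsbjexyrg".

cbezcjsbjexyrg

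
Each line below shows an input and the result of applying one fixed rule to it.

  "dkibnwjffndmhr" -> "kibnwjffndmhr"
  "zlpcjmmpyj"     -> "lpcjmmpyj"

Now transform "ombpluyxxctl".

mbpluyxxctl

What's happening: delete the first character.
So "ombpluyxxctl" becomes "mbpluyxxctl".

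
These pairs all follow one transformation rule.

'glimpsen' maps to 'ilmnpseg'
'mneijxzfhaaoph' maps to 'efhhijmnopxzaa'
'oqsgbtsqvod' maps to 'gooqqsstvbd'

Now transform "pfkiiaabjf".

The rule is to sort the characters into alphabetical order, then move the first 2 characters to the end (rotate left by 2).
Doing the same to "pfkiiaabjf": "bffiijkpaa".

bffiijkpaa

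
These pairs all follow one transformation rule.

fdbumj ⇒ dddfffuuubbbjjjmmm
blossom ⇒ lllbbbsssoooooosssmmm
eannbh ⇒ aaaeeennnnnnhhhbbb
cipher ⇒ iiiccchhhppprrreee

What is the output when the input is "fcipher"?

cccfffpppiiieeehhhrrr

What's happening: swap each adjacent pair of characters (1↔2, 3↔4, ...), then repeat every character 3 times.
"fcipher" → "cfpiehr" → "cccfffpppiiieeehhhrrr".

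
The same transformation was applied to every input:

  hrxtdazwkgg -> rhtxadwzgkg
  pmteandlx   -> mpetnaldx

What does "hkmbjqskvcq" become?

khbmqjkscvq

Looking at the pairs, the operation is to swap each adjacent pair of characters (1↔2, 3↔4, ...).
Applying that to "hkmbjqskvcq" gives "khbmqjkscvq".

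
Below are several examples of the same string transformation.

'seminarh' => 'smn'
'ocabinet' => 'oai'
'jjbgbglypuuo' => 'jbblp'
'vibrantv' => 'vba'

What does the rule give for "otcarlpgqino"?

ocrpq

In each case the input is transformed by: delete the last 3 characters, then keep every other character starting from the first (positions 1st, 3rd, 5th, ...).
On "otcarlpgqino": the first step gives "otcarlpgq", and the second then gives "ocrpq".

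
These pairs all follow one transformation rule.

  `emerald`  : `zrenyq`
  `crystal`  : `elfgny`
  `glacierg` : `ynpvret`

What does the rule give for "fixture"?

Looking at the pairs, the operation is to shift every letter 13 places forward in the alphabet (wrapping around) — i.e. ROT13, then delete the first character.
For "fixture" the result is "vkgher".

vkgher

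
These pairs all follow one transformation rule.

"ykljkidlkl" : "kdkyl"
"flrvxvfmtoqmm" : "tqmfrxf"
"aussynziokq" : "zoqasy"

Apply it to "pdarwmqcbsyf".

Each output is the input with this applied: keep every other character starting from the first (positions 1st, 3rd, 5th, ...), then move the last 3 characters to the front (rotate right by 3).
On "pdarwmqcbsyf": the first step gives "pawqby", and the second then gives "qbypaw".
(Check on "ykljkidlkl": → "ylkdk" → "kdkyl" ✓)

qbypaw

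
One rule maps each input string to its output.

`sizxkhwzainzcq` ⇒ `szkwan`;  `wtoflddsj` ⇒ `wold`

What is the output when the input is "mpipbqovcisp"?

miboc

Rule — keep every other character starting from the first (positions 1st, 3rd, 5th, ...), then delete the last character.
Working it through for "mpipbqovcisp": intermediate "mibocs", final "miboc".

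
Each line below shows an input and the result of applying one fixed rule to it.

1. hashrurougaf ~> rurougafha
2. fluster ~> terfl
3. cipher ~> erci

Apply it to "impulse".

lseim

Rule — move the first 2 characters to the end (rotate left by 2), then delete the first 2 characters.
"impulse" → "pulseim" → "lseim".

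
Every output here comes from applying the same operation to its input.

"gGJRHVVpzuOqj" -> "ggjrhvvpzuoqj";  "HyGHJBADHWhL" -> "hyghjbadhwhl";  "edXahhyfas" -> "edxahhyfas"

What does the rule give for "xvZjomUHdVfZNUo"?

xvzjomuhdvfznuo

The rule is to convert every letter to lowercase.
"xvZjomUHdVfZNUo" → "xvzjomuhdvfznuo".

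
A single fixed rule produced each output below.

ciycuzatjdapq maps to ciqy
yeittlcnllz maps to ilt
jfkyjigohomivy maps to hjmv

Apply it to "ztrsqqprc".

qrz

What's happening: sort the characters into alphabetical order, then keep one character in every 3, starting at position 3 (positions 3rd, 6th, 9th, ...).
On "ztrsqqprc" that produces "qrz".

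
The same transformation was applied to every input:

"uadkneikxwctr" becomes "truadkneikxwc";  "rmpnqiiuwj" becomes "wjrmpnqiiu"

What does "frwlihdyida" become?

dafrwlihdyi

The pattern: move the last 2 characters to the front (rotate right by 2).
So "frwlihdyida" becomes "dafrwlihdyi".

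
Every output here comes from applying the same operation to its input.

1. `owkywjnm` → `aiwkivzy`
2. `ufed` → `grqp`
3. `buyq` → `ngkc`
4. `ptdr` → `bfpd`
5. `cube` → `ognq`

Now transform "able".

In each case the input is transformed by: shift every letter 12 places forward in the alphabet (wrapping around).
Applying that to "able" gives "mnxq".

mnxq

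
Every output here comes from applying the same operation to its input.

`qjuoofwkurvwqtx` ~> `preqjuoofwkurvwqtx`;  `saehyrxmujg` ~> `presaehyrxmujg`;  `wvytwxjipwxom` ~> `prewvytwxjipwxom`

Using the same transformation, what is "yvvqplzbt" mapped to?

preyvvqplzbt

Rule — prepend "pre".
Doing the same to "yvvqplzbt": "preyvvqplzbt".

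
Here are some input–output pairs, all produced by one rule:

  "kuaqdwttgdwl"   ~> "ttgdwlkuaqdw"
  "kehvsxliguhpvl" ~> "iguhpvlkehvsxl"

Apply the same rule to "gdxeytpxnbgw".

The transformation: swap the front and back halves of the string.
So "gdxeytpxnbgw" becomes "pxnbgwgdxeyt".

pxnbgwgdxeyt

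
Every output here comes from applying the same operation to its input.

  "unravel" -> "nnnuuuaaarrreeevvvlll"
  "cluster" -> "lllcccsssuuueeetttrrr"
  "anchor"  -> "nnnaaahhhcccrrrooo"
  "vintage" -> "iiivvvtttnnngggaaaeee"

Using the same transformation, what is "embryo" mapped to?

In each case the input is transformed by: swap each adjacent pair of characters (1↔2, 3↔4, ...), then repeat every character 3 times.
Working it through for "embryo": intermediate "merboy", final "mmmeeerrrbbboooyyy".

mmmeeerrrbbboooyyy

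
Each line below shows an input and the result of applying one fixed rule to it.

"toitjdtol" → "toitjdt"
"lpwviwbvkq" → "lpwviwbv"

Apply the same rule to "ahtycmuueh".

In each case the input is transformed by: delete the last 2 characters.
On "ahtycmuueh" that produces "ahtycmuu".

ahtycmuu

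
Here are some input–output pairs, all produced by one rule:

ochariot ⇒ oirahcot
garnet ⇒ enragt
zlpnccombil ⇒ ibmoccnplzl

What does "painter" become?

What's happening: move the last character to the front, then reverse the string.
"painter" → "rpainte" → "etniapr".

etniapr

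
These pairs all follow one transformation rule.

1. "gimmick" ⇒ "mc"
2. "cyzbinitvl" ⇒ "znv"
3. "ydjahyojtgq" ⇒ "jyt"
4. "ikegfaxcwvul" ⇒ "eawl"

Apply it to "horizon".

Each output is the input with this applied: keep one character in every 3, starting at position 3 (positions 3rd, 6th, 9th, ...).
For "horizon" the result is "ro".

ro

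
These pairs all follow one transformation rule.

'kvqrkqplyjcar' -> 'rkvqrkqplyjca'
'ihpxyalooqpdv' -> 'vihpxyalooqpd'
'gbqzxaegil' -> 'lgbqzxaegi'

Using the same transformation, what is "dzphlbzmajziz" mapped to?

zdzphlbzmajzi

In each case the input is transformed by: move the last character to the front.
Applying that to "dzphlbzmajziz" gives "zdzphlbzmajzi".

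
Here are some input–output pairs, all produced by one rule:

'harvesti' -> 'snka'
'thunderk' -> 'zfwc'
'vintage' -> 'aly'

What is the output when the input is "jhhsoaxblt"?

The rule is to keep every other character starting from the second (positions 2nd, 4th, 6th, ...), then shift every letter 8 places backward in the alphabet (wrapping around).
For "jhhsoaxblt", step one produces "hsabt"; step two turns that into "zkstl".
(Check on "vintage": → "itg" → "aly" ✓)

zkstl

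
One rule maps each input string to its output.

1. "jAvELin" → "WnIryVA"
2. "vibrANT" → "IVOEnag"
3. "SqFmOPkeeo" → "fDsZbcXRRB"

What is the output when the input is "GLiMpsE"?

tyVzCFr

The pattern: shift every letter 13 places forward in the alphabet (wrapping around) — i.e. ROT13, then flip the case of every letter.
For "GLiMpsE", step one produces "TYvZcfR"; step two turns that into "tyVzCFr".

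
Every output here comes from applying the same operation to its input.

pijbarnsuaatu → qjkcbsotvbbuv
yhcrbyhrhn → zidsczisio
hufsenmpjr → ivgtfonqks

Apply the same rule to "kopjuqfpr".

Each output is the input with this applied: shift every letter 1 place forward in the alphabet (wrapping around).
On "kopjuqfpr" that produces "lpqkvrgqs".

lpqkvrgqs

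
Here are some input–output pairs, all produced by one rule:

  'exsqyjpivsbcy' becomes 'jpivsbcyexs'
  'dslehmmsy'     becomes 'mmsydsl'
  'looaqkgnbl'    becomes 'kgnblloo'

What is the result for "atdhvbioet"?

bioetatd

What's happening: move the first 3 characters to the end (rotate left by 3), then delete the first 2 characters.
For "atdhvbioet", step one produces "hvbioetatd"; step two turns that into "bioetatd".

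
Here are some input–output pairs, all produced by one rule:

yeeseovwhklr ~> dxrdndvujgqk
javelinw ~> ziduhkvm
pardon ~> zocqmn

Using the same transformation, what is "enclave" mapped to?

The transformation: swap each adjacent pair of characters (1↔2, 3↔4, ...), then shift every letter 1 place backward in the alphabet (wrapping around).
For "enclave", step one produces "nelcvae"; step two turns that into "mdkbuzd".

mdkbuzd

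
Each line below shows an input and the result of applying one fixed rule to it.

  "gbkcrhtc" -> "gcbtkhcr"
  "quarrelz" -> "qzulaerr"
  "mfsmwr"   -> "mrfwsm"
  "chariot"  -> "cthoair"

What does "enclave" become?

Looking at the pairs, the operation is to take characters alternately from the front and the back (1st, last, 2nd, 2nd-last, ...).
"enclave" → "eenvcal".

eenvcal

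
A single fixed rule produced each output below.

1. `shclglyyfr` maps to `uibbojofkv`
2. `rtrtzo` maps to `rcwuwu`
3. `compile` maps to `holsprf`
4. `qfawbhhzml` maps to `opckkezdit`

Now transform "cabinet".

Each output is the input with this applied: shift every letter 3 places forward in the alphabet (wrapping around), then reverse the string.
"cabinet" → "fdelqhw" → "whqledf".

whqledf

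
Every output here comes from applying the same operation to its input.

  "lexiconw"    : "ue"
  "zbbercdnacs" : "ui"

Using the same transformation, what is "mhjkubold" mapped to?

Each output is the input with this applied: shift every letter 10 places backward in the alphabet (wrapping around), then keep only the vowels.
"mhjkubold" → "cxzakrebt" → "ae".

ae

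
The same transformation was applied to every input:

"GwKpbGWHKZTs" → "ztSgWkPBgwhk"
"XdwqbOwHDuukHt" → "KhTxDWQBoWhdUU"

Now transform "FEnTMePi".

EpIfeNtm

Rule — move the last 3 characters to the front (rotate right by 3), then flip the case of every letter.
For "FEnTMePi", step one produces "ePiFEnTM"; step two turns that into "EpIfeNtm".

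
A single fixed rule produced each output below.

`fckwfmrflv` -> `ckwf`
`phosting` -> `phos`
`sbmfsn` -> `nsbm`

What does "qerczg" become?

gqer

In each case the input is transformed by: swap the front and back halves of the string, then keep only the last 4 characters.
Working it through for "qerczg": intermediate "czgqer", final "gqer".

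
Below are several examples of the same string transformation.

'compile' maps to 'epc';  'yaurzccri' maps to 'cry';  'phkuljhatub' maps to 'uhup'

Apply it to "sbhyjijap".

jys

What's happening: keep one character in every 3, starting at position 1 (positions 1st, 4th, 7th, ...), then reverse the string.
On "sbhyjijap": the first step gives "syj", and the second then gives "jys".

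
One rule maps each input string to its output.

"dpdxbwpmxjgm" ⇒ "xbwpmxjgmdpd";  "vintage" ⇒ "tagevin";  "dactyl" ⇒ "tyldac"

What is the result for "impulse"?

ulseimp

In each case the input is transformed by: move the first 3 characters to the end (rotate left by 3).
Applying that to "impulse" gives "ulseimp".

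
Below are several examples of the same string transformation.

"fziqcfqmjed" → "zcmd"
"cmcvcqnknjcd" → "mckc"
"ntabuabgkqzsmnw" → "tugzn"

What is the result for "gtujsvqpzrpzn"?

tspp

The pattern: keep one character in every 3, starting at position 2 (positions 2nd, 5th, 8th, ...).
Applying that to "gtujsvqpzrpzn" gives "tspp".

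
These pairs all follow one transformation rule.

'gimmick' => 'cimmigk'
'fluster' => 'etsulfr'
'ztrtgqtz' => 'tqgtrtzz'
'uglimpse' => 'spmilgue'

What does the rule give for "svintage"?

The rule is to reverse the string, then move the first character to the end.
So "svintage" becomes "gatnivse".

gatnivse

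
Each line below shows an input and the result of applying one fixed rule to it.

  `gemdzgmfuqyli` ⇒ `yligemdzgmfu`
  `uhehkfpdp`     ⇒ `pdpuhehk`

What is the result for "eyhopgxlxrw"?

Each output is the input with this applied: move the last 3 characters to the front (rotate right by 3), then delete the last character.
On "eyhopgxlxrw": the first step gives "xrweyhopgxl", and the second then gives "xrweyhopgx".

xrweyhopgx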